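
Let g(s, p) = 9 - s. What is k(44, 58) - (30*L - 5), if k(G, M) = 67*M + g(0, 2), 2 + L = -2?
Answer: 4020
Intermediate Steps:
L = -4 (L = -2 - 2 = -4)
k(G, M) = 9 + 67*M (k(G, M) = 67*M + (9 - 1*0) = 67*M + (9 + 0) = 67*M + 9 = 9 + 67*M)
k(44, 58) - (30*L - 5) = (9 + 67*58) - (30*(-4) - 5) = (9 + 3886) - (-120 - 5) = 3895 - 1*(-125) = 3895 + 125 = 4020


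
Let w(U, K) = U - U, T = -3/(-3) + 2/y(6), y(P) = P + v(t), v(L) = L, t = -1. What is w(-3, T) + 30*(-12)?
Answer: -360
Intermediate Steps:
y(P) = -1 + P (y(P) = P - 1 = -1 + P)
T = 7/5 (T = -3/(-3) + 2/(-1 + 6) = -3*(-⅓) + 2/5 = 1 + 2*(⅕) = 1 + ⅖ = 7/5 ≈ 1.4000)
w(U, K) = 0
w(-3, T) + 30*(-12) = 0 + 30*(-12) = 0 - 360 = -360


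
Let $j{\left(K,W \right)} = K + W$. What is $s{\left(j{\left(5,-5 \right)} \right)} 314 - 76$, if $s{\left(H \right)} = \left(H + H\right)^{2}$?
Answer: $-76$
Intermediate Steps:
$s{\left(H \right)} = 4 H^{2}$ ($s{\left(H \right)} = \left(2 H\right)^{2} = 4 H^{2}$)
$s{\left(j{\left(5,-5 \right)} \right)} 314 - 76 = 4 \left(5 - 5\right)^{2} \cdot 314 - 76 = 4 \cdot 0^{2} \cdot 314 - 76 = 4 \cdot 0 \cdot 314 - 76 = 0 \cdot 314 - 76 = 0 - 76 = -76$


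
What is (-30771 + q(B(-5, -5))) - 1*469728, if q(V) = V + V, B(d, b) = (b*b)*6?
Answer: -500199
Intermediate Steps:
B(d, b) = 6*b² (B(d, b) = b²*6 = 6*b²)
q(V) = 2*V
(-30771 + q(B(-5, -5))) - 1*469728 = (-30771 + 2*(6*(-5)²)) - 1*469728 = (-30771 + 2*(6*25)) - 469728 = (-30771 + 2*150) - 469728 = (-30771 + 300) - 469728 = -30471 - 469728 = -500199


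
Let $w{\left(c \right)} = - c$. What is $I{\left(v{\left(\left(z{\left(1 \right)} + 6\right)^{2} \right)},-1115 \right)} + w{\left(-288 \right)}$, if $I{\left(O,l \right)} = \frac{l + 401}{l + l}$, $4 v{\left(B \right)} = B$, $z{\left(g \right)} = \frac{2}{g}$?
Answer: $\frac{321477}{1115} \approx 288.32$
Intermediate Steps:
$v{\left(B \right)} = \frac{B}{4}$
$I{\left(O,l \right)} = \frac{401 + l}{2 l}$
$I{\left(v{\left(\left(z{\left(1 \right)} + 6\right)^{2} \right)},-1115 \right)} + w{\left(-288 \right)} = \frac{401 - 1115}{2 \left(-1115\right)} - -288 = \frac{1}{2} \left(- \frac{1}{1115}\right) \left(-714\right) + 288 = \frac{357}{1115} + 288 = \frac{321477}{1115}$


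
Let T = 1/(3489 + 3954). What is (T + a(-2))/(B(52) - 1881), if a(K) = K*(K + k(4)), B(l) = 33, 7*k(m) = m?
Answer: -148867/96282648 ≈ -0.0015461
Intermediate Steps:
k(m) = m/7
T = 1/7443 ≈ 0.00013435
a(K) = K*(4/7 + K) (a(K) = K*(K + (1/7)*4) = K*(K + 4/7) = K*(4/7 + K))
(T + a(-2))/(B(52) - 1881) = (1/7443 + (1/7)*(-2)*(4 + 7*(-2)))/(33 - 1881) = (1/7443 + (1/7)*(-2)*(4 - 14))/(-1848) = (1/7443 + (1/7)*(-2)*(-10))*(-1/1848) = (1/7443 + 20/7)*(-1/1848) = (148867/52101)*(-1/1848) = -148867/96282648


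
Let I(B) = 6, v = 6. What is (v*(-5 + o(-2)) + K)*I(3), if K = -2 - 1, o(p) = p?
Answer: -270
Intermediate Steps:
K = -3
(v*(-5 + o(-2)) + K)*I(3) = (6*(-5 - 2) - 3)*6 = (6*(-7) - 3)*6 = (-42 - 3)*6 = -45*6 = -270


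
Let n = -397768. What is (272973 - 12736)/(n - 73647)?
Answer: -260237/471415 ≈ -0.55203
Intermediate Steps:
(272973 - 12736)/(n - 73647) = (272973 - 12736)/(-397768 - 73647) = 260237/(-471415) = 260237*(-1/471415) = -260237/471415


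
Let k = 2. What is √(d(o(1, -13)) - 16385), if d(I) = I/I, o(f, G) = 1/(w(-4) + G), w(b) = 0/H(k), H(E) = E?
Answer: 128*I ≈ 128.0*I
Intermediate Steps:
w(b) = 0 (w(b) = 0/2 = 0*(½) = 0)
o(f, G) = 1/G (o(f, G) = 1/(0 + G) = 1/G)
d(I) = 1
√(d(o(1, -13)) - 16385) = √(1 - 16385) = √(-16384) = 128*I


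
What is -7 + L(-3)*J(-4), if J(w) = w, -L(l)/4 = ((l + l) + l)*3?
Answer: -439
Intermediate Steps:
L(l) = -36*l (L(l) = -4*((l + l) + l)*3 = -4*(2*l + l)*3 = -4*3*l*3 = -36*l)
-7 + L(-3)*J(-4) = -7 - 36*(-3)*(-4) = -7 + 108*(-4) = -7 - 432 = -439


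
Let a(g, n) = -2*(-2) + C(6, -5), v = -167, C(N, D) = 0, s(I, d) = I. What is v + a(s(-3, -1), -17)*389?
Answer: 1389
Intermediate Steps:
a(g, n) = 4 (a(g, n) = -2*(-2) + 0 = 4 + 0 = 4)
v + a(s(-3, -1), -17)*389 = -167 + 4*389 = -167 + 1556 = 1389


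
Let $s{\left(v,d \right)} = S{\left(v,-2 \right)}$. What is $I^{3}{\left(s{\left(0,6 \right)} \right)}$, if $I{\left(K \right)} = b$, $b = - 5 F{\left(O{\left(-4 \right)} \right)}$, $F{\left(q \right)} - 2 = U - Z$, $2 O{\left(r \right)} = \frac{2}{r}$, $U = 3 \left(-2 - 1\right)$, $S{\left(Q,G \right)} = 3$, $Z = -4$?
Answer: $3375$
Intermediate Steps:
$s{\left(v,d \right)} = 3$
$U = -9$ ($U = 3 \left(-3\right) = -9$)
$O{\left(r \right)} = \frac{1}{r}$ ($O{\left(r \right)} = \frac{2 \frac{1}{r}}{2} = \frac{1}{r}$)
$F{\left(q \right)} = -3$ ($F{\left(q \right)} = 2 - 5 = -3$)
$b = 15$ ($b = \left(-5\right) \left(-3\right) = 15$)
$I{\left(K \right)} = 15$
$I^{3}{\left(s{\left(0,6 \right)} \right)} = 15^{3} = 3375$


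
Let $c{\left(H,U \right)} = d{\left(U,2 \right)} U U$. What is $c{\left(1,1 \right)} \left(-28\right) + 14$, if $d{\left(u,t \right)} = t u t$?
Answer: $-98$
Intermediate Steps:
$d{\left(u,t \right)} = u t^{2}$
$c{\left(H,U \right)} = 4 U^{3}$ ($c{\left(H,U \right)} = U 2^{2} U U = U 4 U U = 4 U U U = 4 U^{2} U = 4 U^{3}$)
$c{\left(1,1 \right)} \left(-28\right) + 14 = 4 \cdot 1^{3} \left(-28\right) + 14 = 4 \cdot 1 \left(-28\right) + 14 = 4 \left(-28\right) + 14 = -112 + 14 = -98$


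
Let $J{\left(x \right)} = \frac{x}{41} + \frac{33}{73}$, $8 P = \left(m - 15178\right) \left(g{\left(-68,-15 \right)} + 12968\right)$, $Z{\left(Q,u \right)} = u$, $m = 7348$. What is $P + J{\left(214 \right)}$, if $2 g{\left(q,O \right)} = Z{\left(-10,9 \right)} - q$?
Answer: $- \frac{304809662935}{23944} \approx -1.273 \cdot 10^{7}$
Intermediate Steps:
$g{\left(q,O \right)} = \frac{9}{2} - \frac{q}{2}$ ($g{\left(q,O \right)} = \frac{9 - q}{2} = \frac{9}{2} - \frac{q}{2}$)
$P = - \frac{101840895}{8}$ ($P = \frac{\left(7348 - 15178\right) \left(\left(\frac{9}{2} - -34\right) + 12968\right)}{8} = \frac{\left(-7830\right) \left(\left(\frac{9}{2} + 34\right) + 12968\right)}{8} = \frac{\left(-7830\right) \left(\frac{77}{2} + 12968\right)}{8} = \frac{\left(-7830\right) \frac{26013}{2}}{8} = \frac{1}{8} \left(-101840895\right) = - \frac{101840895}{8} \approx -1.273 \cdot 10^{7}$)
$J{\left(x \right)} = \frac{33}{73} + \frac{x}{41}$ ($J{\left(x \right)} = x \frac{1}{41} + 33 \cdot \frac{1}{73} = \frac{x}{41} + \frac{33}{73} = \frac{33}{73} + \frac{x}{41}$)
$P + J{\left(214 \right)} = - \frac{101840895}{8} + \left(\frac{33}{73} + \frac{1}{41} \cdot 214\right) = - \frac{101840895}{8} + \left(\frac{33}{73} + \frac{214}{41}\right) = - \frac{101840895}{8} + \frac{16975}{2993} = - \frac{304809662935}{23944}$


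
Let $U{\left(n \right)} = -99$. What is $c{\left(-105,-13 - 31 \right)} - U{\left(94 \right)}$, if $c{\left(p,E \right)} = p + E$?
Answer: $-50$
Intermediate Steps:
$c{\left(p,E \right)} = E + p$
$c{\left(-105,-13 - 31 \right)} - U{\left(94 \right)} = \left(\left(-13 - 31\right) - 105\right) - -99 = \left(\left(-13 - 31\right) - 105\right) + 99 = \left(-44 - 105\right) + 99 = -149 + 99 = -50$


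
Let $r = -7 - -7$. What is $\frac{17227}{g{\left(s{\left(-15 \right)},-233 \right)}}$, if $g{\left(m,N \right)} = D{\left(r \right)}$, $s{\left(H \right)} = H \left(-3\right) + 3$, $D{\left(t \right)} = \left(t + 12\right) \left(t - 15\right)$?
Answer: $- \frac{17227}{180} \approx -95.706$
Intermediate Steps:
$r = 0$ ($r = -7 + 7 = 0$)
$D{\left(t \right)} = \left(-15 + t\right) \left(12 + t\right)$ ($D{\left(t \right)} = \left(12 + t\right) \left(-15 + t\right) = \left(-15 + t\right) \left(12 + t\right)$)
$s{\left(H \right)} = 3 - 3 H$ ($s{\left(H \right)} = - 3 H + 3 = 3 - 3 H$)
$g{\left(m,N \right)} = -180$ ($g{\left(m,N \right)} = -180 + 0^{2} - 0 = -180 + 0 + 0 = -180$)
$\frac{17227}{g{\left(s{\left(-15 \right)},-233 \right)}} = \frac{17227}{-180} = 17227 \left(- \frac{1}{180}\right) = - \frac{17227}{180}$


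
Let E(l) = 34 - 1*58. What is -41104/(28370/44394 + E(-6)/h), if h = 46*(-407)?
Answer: -8540840553168/133052149 ≈ -64192.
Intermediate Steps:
E(l) = -24 (E(l) = 34 - 58 = -24)
h = -18722
-41104/(28370/44394 + E(-6)/h) = -41104/(28370/44394 - 24/(-18722)) = -41104/(28370*(1/44394) - 24*(-1/18722)) = -41104/(14185/22197 + 12/9361) = -41104/133052149/207786117 = -41104*207786117/133052149 = -8540840553168/133052149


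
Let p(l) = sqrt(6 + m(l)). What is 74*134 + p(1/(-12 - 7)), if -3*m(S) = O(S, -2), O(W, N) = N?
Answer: 9916 + 2*sqrt(15)/3 ≈ 9918.6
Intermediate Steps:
m(S) = 2/3 (m(S) = -1/3*(-2) = 2/3)
p(l) = 2*sqrt(15)/3 (p(l) = sqrt(6 + 2/3) = sqrt(20/3) = 2*sqrt(15)/3)
74*134 + p(1/(-12 - 7)) = 74*134 + 2*sqrt(15)/3 = 9916 + 2*sqrt(15)/3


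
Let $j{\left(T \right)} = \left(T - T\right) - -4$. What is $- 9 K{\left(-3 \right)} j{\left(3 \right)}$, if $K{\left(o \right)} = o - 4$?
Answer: $252$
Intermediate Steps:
$j{\left(T \right)} = 4$ ($j{\left(T \right)} = 0 + 4 = 4$)
$K{\left(o \right)} = -4 + o$ ($K{\left(o \right)} = o - 4 = -4 + o$)
$- 9 K{\left(-3 \right)} j{\left(3 \right)} = - 9 \left(-4 - 3\right) 4 = \left(-9\right) \left(-7\right) 4 = 63 \cdot 4 = 252$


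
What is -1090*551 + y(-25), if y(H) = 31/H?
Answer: -15014781/25 ≈ -6.0059e+5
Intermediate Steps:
-1090*551 + y(-25) = -1090*551 + 31/(-25) = -600590 + 31*(-1/25) = -600590 - 31/25 = -15014781/25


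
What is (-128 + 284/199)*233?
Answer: -5868804/199 ≈ -29491.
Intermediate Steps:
(-128 + 284/199)*233 = -25188/199*233 = -5868804/199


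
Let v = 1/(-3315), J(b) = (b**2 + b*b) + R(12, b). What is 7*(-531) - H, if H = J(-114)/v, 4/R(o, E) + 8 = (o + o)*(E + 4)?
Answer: 57037759791/662 ≈ 8.6160e+7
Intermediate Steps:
R(o, E) = 4/(-8 + 2*o*(4 + E)) (R(o, E) = 4/(-8 + (o + o)*(E + 4)) = 4/(-8 + (2*o)*(4 + E)) = 4/(-8 + 2*o*(4 + E)))
J(b) = 2*b**2 + 2/(44 + 12*b) (J(b) = (b**2 + b*b) + 2/(-4 + 4*12 + b*12) = (b**2 + b**2) + 2/(-4 + 48 + 12*b) = 2*b**2 + 2/(44 + 12*b))
v = -1/3315 ≈ -0.00030166
H = -57040220445/662 (H = ((1 + 4*(-114)**2*(11 + 3*(-114)))/(2*(11 + 3*(-114))))/(-1/3315) = ((1 + 4*12996*(11 - 342))/(2*(11 - 342)))*(-3315) = ((1/2)*(1 + 4*12996*(-331))/(-331))*(-3315) = ((1/2)*(-1/331)*(1 - 17206704))*(-3315) = ((1/2)*(-1/331)*(-17206703))*(-3315) = (17206703/662)*(-3315) = -57040220445/662 ≈ -8.6163e+7)
7*(-531) - H = 7*(-531) - 1*(-57040220445/662) = -3717 + 57040220445/662 = 57037759791/662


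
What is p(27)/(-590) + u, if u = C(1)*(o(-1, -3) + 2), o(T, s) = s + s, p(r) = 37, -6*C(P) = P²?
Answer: 1069/1770 ≈ 0.60395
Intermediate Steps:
C(P) = -P²/6
o(T, s) = 2*s
u = ⅔ (u = (-⅙*1²)*(2*(-3) + 2) = (-⅙*1)*(-6 + 2) = -⅙*(-4) = ⅔ ≈ 0.66667)
p(27)/(-590) + u = 37/(-590) + ⅔ = 37*(-1/590) + ⅔ = -37/590 + ⅔ = 1069/1770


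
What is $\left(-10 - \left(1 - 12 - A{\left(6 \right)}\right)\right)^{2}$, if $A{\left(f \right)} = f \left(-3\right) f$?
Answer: $11449$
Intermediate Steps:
$A{\left(f \right)} = - 3 f^{2}$ ($A{\left(f \right)} = - 3 f f = - 3 f^{2}$)
$\left(-10 - \left(1 - 12 - A{\left(6 \right)}\right)\right)^{2} = \left(-10 - \left(1 - 12 + 108\right)\right)^{2} = \left(-10 - 97\right)^{2} = \left(-107\right)^{2} = 11449$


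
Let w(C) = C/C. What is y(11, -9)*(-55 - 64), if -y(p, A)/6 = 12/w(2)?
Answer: 8568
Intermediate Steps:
w(C) = 1
y(p, A) = -72 (y(p, A) = -72/1 = -72)
y(11, -9)*(-55 - 64) = -72*(-55 - 64) = -72*(-119) = 8568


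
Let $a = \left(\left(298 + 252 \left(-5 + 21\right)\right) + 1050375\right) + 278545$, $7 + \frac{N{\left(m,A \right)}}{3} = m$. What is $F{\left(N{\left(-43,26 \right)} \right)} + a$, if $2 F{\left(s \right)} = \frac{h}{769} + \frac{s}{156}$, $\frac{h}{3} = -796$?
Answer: $\frac{53313919687}{39988} \approx 1.3332 \cdot 10^{6}$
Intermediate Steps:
$N{\left(m,A \right)} = -21 + 3 m$
$h = -2388$ ($h = 3 \left(-796\right) = -2388$)
$F{\left(s \right)} = - \frac{1194}{769} + \frac{s}{312}$ ($F{\left(s \right)} = \frac{- \frac{2388}{769} + \frac{s}{156}}{2} = - \frac{1194}{769} + \frac{s}{312}$)
$a = 1333250$ ($a = \left(\left(298 + 252 \cdot 16\right) + 1050375\right) + 278545 = \left(\left(298 + 4032\right) + 1050375\right) + 278545 = \left(4330 + 1050375\right) + 278545 = 1054705 + 278545 = 1333250$)
$F{\left(N{\left(-43,26 \right)} \right)} + a = \left(- \frac{1194}{769} + \frac{-21 + 3 \left(-43\right)}{312}\right) + 1333250 = \left(- \frac{1194}{769} + \frac{-21 - 129}{312}\right) + 1333250 = \left(- \frac{1194}{769} + \frac{1}{312} \left(-150\right)\right) + 1333250 = \left(- \frac{1194}{769} - \frac{25}{52}\right) + 1333250 = - \frac{81313}{39988} + 1333250 = \frac{53313919687}{39988}$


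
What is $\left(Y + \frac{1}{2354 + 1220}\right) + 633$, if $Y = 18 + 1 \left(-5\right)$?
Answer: $\frac{2308805}{3574} \approx 646.0$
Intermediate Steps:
$Y = 13$ ($Y = 18 - 5 = 13$)
$\left(Y + \frac{1}{2354 + 1220}\right) + 633 = \left(13 + \frac{1}{2354 + 1220}\right) + 633 = \left(13 + \frac{1}{3574}\right) + 633 = \frac{46463}{3574} + 633 = \frac{2308805}{3574}$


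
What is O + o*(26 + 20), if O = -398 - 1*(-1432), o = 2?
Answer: 1126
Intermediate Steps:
O = 1034 (O = -398 + 1432 = 1034)
O + o*(26 + 20) = 1034 + 2*(26 + 20) = 1034 + 2*46 = 1034 + 92 = 1126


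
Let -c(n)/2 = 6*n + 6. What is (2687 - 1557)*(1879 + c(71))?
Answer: 1146950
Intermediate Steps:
c(n) = -12 - 12*n (c(n) = -2*(6*n + 6) = -2*(6 + 6*n) = -12 - 12*n)
(2687 - 1557)*(1879 + c(71)) = (2687 - 1557)*(1879 + (-12 - 12*71)) = 1130*(1879 + (-12 - 852)) = 1130*(1879 - 864) = 1130*1015 = 1146950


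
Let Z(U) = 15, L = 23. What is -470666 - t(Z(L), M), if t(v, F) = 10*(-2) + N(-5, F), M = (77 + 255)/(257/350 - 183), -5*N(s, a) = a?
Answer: -30023943518/63793 ≈ -4.7065e+5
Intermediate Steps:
N(s, a) = -a/5
M = -116200/63793 (M = 332/(257*(1/350) - 183) = 332/(257/350 - 183) = 332/(-63793/350) = 332*(-350/63793) = -116200/63793 ≈ -1.8215)
t(v, F) = -20 - F/5 (t(v, F) = 10*(-2) - F/5 = -20 - F/5)
-470666 - t(Z(L), M) = -470666 - (-20 - 1/5*(-116200/63793)) = -470666 - (-20 + 23240/63793) = -470666 - 1*(-1252620/63793) = -470666 + 1252620/63793 = -30023943518/63793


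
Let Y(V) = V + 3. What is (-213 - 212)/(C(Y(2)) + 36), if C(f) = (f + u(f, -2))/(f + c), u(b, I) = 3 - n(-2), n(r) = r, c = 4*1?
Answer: -3825/334 ≈ -11.452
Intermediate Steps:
c = 4
u(b, I) = 5 (u(b, I) = 3 - 1*(-2) = 3 + 2 = 5)
Y(V) = 3 + V
C(f) = (5 + f)/(4 + f) (C(f) = (f + 5)/(f + 4) = (5 + f)/(4 + f))
(-213 - 212)/(C(Y(2)) + 36) = (-213 - 212)/((5 + (3 + 2))/(4 + (3 + 2)) + 36) = -425/((5 + 5)/(4 + 5) + 36) = -425/(10/9 + 36) = -425/334/9 = -425*9/334 = -3825/334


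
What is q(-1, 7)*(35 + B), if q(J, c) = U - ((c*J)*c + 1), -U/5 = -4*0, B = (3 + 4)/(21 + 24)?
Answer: 25312/15 ≈ 1687.5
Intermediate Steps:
B = 7/45 ≈ 0.15556
U = 0 (U = -(-20)*0 = -5*0 = 0)
q(J, c) = -1 - J*c**2 (q(J, c) = 0 - ((c*J)*c + 1) = 0 - ((J*c)*c + 1) = 0 - (J*c**2 + 1) = 0 - (1 + J*c**2) = 0 + (-1 - J*c**2) = -1 - J*c**2)
q(-1, 7)*(35 + B) = (-1 - 1*(-1)*7**2)*(35 + 7/45) = (-1 - 1*(-1)*49)*(1582/45) = (-1 + 49)*(1582/45) = 48*(1582/45) = 25312/15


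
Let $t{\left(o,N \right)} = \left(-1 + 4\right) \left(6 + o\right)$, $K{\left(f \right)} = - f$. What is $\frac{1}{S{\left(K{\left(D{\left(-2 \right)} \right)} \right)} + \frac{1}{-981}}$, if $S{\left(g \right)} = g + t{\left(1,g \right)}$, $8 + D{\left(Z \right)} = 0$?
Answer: $\frac{981}{28448} \approx 0.034484$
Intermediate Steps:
$D{\left(Z \right)} = -8$ ($D{\left(Z \right)} = -8 + 0 = -8$)
$t{\left(o,N \right)} = 18 + 3 o$ ($t{\left(o,N \right)} = 3 \left(6 + o\right) = 18 + 3 o$)
$S{\left(g \right)} = 21 + g$ ($S{\left(g \right)} = g + \left(18 + 3 \cdot 1\right) = g + \left(18 + 3\right) = g + 21 = 21 + g$)
$\frac{1}{S{\left(K{\left(D{\left(-2 \right)} \right)} \right)} + \frac{1}{-981}} = \frac{1}{\left(21 - -8\right) + \frac{1}{-981}} = \frac{1}{\left(21 + 8\right) - \frac{1}{981}} = \frac{1}{29 - \frac{1}{981}} = \frac{1}{\frac{28448}{981}} = \frac{981}{28448}$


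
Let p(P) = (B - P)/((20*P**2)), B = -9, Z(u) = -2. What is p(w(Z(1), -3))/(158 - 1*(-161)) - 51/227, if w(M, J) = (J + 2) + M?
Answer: -488297/2172390 ≈ -0.22477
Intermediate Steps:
w(M, J) = 2 + J + M (w(M, J) = (2 + J) + M = 2 + J + M)
p(P) = (-9 - P)/(20*P**2) (p(P) = (-9 - P)/((20*P**2)) = (-9 - P)*(1/(20*P**2)) = (-9 - P)/(20*P**2))
p(w(Z(1), -3))/(158 - 1*(-161)) - 51/227 = ((-9 - (2 - 3 - 2))/(20*(2 - 3 - 2)**2))/(158 - 1*(-161)) - 51/227 = ((1/20)*(-9 - 1*(-3))/(-3)**2)/(158 + 161) - 51*1/227 = ((1/20)*(1/9)*(-9 + 3))/319 - 51/227 = ((1/20)*(1/9)*(-6))*(1/319) - 51/227 = -1/30*1/319 - 51/227 = -1/9570 - 51/227 = -488297/2172390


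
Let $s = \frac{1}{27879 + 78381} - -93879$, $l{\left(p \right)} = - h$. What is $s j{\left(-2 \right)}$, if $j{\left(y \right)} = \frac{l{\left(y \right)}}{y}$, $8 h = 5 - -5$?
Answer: $\frac{9975582541}{170016} \approx 58674.0$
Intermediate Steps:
$h = \frac{5}{4}$ ($h = \frac{5 - -5}{8} = \frac{5 + 5}{8} = \frac{1}{8} \cdot 10 = \frac{5}{4} \approx 1.25$)
$l{\left(p \right)} = - \frac{5}{4}$ ($l{\left(p \right)} = \left(-1\right) \frac{5}{4} = - \frac{5}{4}$)
$s = \frac{9975582541}{106260}$ ($s = \frac{1}{106260} + 93879 = \frac{9975582541}{106260} \approx 93879.0$)
$j{\left(y \right)} = - \frac{5}{4 y}$
$s j{\left(-2 \right)} = \frac{9975582541 \left(- \frac{5}{4 \left(-2\right)}\right)}{106260} = \frac{9975582541 \left(\left(- \frac{5}{4}\right) \left(- \frac{1}{2}\right)\right)}{106260} = \frac{9975582541}{106260} \cdot \frac{5}{8} = \frac{9975582541}{170016}$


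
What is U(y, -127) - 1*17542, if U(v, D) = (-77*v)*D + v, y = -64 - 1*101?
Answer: -1631242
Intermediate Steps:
y = -165 (y = -64 - 101 = -165)
U(v, D) = v - 77*D*v (U(v, D) = -77*D*v + v = v - 77*D*v)
U(y, -127) - 1*17542 = -165*(1 - 77*(-127)) - 1*17542 = -165*(1 + 9779) - 17542 = -165*9780 - 17542 = -1613700 - 17542 = -1631242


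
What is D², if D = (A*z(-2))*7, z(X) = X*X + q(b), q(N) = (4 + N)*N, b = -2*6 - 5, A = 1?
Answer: 2480625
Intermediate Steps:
b = -17 (b = -12 - 5 = -17)
q(N) = N*(4 + N)
z(X) = 221 + X² (z(X) = X*X - 17*(4 - 17) = X² - 17*(-13) = X² + 221 = 221 + X²)
D = 1575 (D = (1*(221 + (-2)²))*7 = (1*(221 + 4))*7 = (1*225)*7 = 225*7 = 1575)
D² = 1575² = 2480625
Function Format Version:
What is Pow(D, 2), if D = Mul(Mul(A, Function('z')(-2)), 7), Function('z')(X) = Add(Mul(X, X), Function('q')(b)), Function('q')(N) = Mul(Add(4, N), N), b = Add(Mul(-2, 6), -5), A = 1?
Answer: 2480625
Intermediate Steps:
b = -17 (b = Add(-12, -5) = -17)
Function('q')(N) = Mul(N, Add(4, N))
Function('z')(X) = Add(221, Pow(X, 2)) (Function('z')(X) = Add(Mul(X, X), Mul(-17, Add(4, -17))) = Add(Pow(X, 2), Mul(-17, -13)) = Add(Pow(X, 2), 221) = Add(221, Pow(X, 2)))
D = 1575 (D = Mul(Mul(1, Add(221, Pow(-2, 2))), 7) = Mul(Mul(1, Add(221, 4)), 7) = Mul(Mul(1, 225), 7) = Mul(225, 7) = 1575)
Pow(D, 2) = Pow(1575, 2) = 2480625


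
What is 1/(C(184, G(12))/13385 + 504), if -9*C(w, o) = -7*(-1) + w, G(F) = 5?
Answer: 120465/60714169 ≈ 0.0019841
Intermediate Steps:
C(w, o) = -7/9 - w/9 (C(w, o) = -(-7*(-1) + w)/9 = -(7 + w)/9 = -7/9 - w/9)
1/(C(184, G(12))/13385 + 504) = 1/((-7/9 - 1/9*184)/13385 + 504) = 1/((-7/9 - 184/9)*(1/13385) + 504) = 1/(-191/9*1/13385 + 504) = 1/(-191/120465 + 504) = 1/(60714169/120465) = 120465/60714169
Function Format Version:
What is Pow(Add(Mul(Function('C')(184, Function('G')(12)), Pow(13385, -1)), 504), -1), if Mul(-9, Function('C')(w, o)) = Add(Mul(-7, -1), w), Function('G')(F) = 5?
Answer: Rational(120465, 60714169) ≈ 0.0019841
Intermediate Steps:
Function('C')(w, o) = Add(Rational(-7, 9), Mul(Rational(-1, 9), w)) (Function('C')(w, o) = Mul(Rational(-1, 9), Add(Mul(-7, -1), w)) = Mul(Rational(-1, 9), Add(7, w)) = Add(Rational(-7, 9), Mul(Rational(-1, 9), w)))
Pow(Add(Mul(Function('C')(184, Function('G')(12)), Pow(13385, -1)), 504), -1) = Pow(Add(Mul(Add(Rational(-7, 9), Mul(Rational(-1, 9), 184)), Pow(13385, -1)), 504), -1) = Pow(Add(Mul(Add(Rational(-7, 9), Rational(-184, 9)), Rational(1, 13385)), 504), -1) = Pow(Add(Mul(Rational(-191, 9), Rational(1, 13385)), 504), -1) = Pow(Add(Rational(-191, 120465), 504), -1) = Pow(Rational(60714169, 120465), -1) = Rational(120465, 60714169)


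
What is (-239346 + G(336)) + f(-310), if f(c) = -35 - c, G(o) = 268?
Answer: -238803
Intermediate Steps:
(-239346 + G(336)) + f(-310) = (-239346 + 268) + (-35 - 1*(-310)) = -239078 + (-35 + 310) = -239078 + 275 = -238803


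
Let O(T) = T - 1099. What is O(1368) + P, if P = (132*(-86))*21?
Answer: -238123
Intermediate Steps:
O(T) = -1099 + T
P = -238392 (P = -11352*21 = -238392)
O(1368) + P = (-1099 + 1368) - 238392 = 269 - 238392 = -238123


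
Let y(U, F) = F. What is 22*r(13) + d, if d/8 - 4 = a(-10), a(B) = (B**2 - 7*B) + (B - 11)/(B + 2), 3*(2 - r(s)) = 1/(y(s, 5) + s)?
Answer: 39328/27 ≈ 1456.6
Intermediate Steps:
r(s) = 2 - 1/(3*(5 + s))
a(B) = B**2 - 7*B + (-11 + B)/(2 + B) (a(B) = (B**2 - 7*B) + (-11 + B)/(2 + B) = B**2 - 7*B + (-11 + B)/(2 + B))
d = 1413 (d = 32 + 8*((-11 + (-10)**3 - 13*(-10) - 5*(-10)**2)/(2 - 10)) = 32 + 8*((-11 - 1000 + 130 - 5*100)/(-8)) = 32 + 8*(-(-11 - 1000 + 130 - 500)/8) = 32 + 8*(-1/8*(-1381)) = 32 + 8*(1381/8) = 32 + 1381 = 1413)
22*r(13) + d = 22*((29 + 6*13)/(3*(5 + 13))) + 1413 = 22*((1/3)*(29 + 78)/18) + 1413 = 22*((1/3)*(1/18)*107) + 1413 = 22*(107/54) + 1413 = 1177/27 + 1413 = 39328/27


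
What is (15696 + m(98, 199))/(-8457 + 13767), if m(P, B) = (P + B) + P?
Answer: 16091/5310 ≈ 3.0303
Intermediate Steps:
m(P, B) = B + 2*P (m(P, B) = (B + P) + P = B + 2*P)
(15696 + m(98, 199))/(-8457 + 13767) = (15696 + (199 + 2*98))/(-8457 + 13767) = (15696 + (199 + 196))/5310 = (15696 + 395)*(1/5310) = 16091*(1/5310) = 16091/5310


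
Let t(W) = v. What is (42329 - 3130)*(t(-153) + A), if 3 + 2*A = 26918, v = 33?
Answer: 1057628219/2 ≈ 5.2881e+8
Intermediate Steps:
A = 26915/2 (A = -3/2 + (½)*26918 = -3/2 + 13459 = 26915/2 ≈ 13458.)
t(W) = 33
(42329 - 3130)*(t(-153) + A) = (42329 - 3130)*(33 + 26915/2) = 39199*(26981/2) = 1057628219/2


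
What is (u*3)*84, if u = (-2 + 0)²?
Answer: 1008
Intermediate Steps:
u = 4 (u = (-2)² = 4)
(u*3)*84 = (4*3)*84 = 12*84 = 1008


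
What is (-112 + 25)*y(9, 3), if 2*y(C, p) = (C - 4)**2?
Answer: -2175/2 ≈ -1087.5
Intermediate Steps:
y(C, p) = (-4 + C)**2/2 (y(C, p) = (C - 4)**2/2 = (-4 + C)**2/2)
(-112 + 25)*y(9, 3) = (-112 + 25)*((-4 + 9)**2/2) = -87*5**2/2 = -87*25/2 = -2175/2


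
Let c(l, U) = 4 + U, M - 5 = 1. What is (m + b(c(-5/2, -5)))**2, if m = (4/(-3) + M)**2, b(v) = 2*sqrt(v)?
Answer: 38092/81 + 784*I/9 ≈ 470.27 + 87.111*I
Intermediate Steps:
M = 6 (M = 5 + 1 = 6)
m = 196/9 (m = (4/(-3) + 6)**2 = (4*(-1/3) + 6)**2 = (-4/3 + 6)**2 = (14/3)**2 = 196/9 ≈ 21.778)
(m + b(c(-5/2, -5)))**2 = (196/9 + 2*sqrt(4 - 5))**2 = (196/9 + 2*sqrt(-1))**2 = (196/9 + 2*I)**2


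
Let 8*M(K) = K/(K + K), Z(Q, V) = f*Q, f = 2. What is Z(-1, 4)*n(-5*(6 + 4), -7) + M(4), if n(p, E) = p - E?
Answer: 1377/16 ≈ 86.063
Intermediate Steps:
Z(Q, V) = 2*Q
M(K) = 1/16 (M(K) = (K/(K + K))/8 = (K/((2*K)))/8 = ((1/(2*K))*K)/8 = (1/8)*(1/2) = 1/16)
Z(-1, 4)*n(-5*(6 + 4), -7) + M(4) = (2*(-1))*(-5*(6 + 4) - 1*(-7)) + 1/16 = -2*(-5*10 + 7) + 1/16 = -2*(-50 + 7) + 1/16 = -2*(-43) + 1/16 = 86 + 1/16 = 1377/16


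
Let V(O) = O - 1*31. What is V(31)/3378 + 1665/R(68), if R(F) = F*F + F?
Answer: 555/1564 ≈ 0.35486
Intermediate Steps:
V(O) = -31 + O (V(O) = O - 31 = -31 + O)
R(F) = F + F² (R(F) = F² + F = F + F²)
V(31)/3378 + 1665/R(68) = (-31 + 31)/3378 + 1665/((68*(1 + 68))) = 0*(1/3378) + 1665/((68*69)) = 0 + 1665/4692 = 0 + 1665*(1/4692) = 0 + 555/1564 = 555/1564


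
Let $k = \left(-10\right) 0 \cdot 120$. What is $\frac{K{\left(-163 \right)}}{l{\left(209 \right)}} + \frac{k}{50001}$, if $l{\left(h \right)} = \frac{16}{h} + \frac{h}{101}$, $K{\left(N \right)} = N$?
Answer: $- \frac{3440767}{45297} \approx -75.96$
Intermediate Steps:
$l{\left(h \right)} = \frac{16}{h} + \frac{h}{101}$ ($l{\left(h \right)} = \frac{16}{h} + h \frac{1}{101} = \frac{16}{h} + \frac{h}{101}$)
$k = 0$ ($k = 0 \cdot 120 = 0$)
$\frac{K{\left(-163 \right)}}{l{\left(209 \right)}} + \frac{k}{50001} = - \frac{163}{\frac{16}{209} + \frac{1}{101} \cdot 209} + \frac{0}{50001} = - \frac{163}{16 \cdot \frac{1}{209} + \frac{209}{101}} + 0 \cdot \frac{1}{50001} = - \frac{163}{\frac{16}{209} + \frac{209}{101}} + 0 = - \frac{163}{\frac{45297}{21109}} + 0 = \left(-163\right) \frac{21109}{45297} + 0 = - \frac{3440767}{45297} + 0 = - \frac{3440767}{45297}$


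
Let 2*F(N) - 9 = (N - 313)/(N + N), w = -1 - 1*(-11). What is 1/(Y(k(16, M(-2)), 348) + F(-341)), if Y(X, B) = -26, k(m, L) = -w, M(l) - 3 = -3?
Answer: -341/7168 ≈ -0.047573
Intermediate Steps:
w = 10 (w = -1 + 11 = 10)
M(l) = 0 (M(l) = 3 - 3 = 0)
k(m, L) = -10 (k(m, L) = -1*10 = -10)
F(N) = 9/2 + (-313 + N)/(4*N) (F(N) = 9/2 + ((N - 313)/(N + N))/2 = 9/2 + ((-313 + N)/((2*N)))/2 = 9/2 + ((-313 + N)*(1/(2*N)))/2 = 9/2 + ((-313 + N)/(2*N))/2 = 9/2 + (-313 + N)/(4*N))
1/(Y(k(16, M(-2)), 348) + F(-341)) = 1/(-26 + (¼)*(-313 + 19*(-341))/(-341)) = 1/(-26 + (¼)*(-1/341)*(-313 - 6479)) = 1/(-26 + (¼)*(-1/341)*(-6792)) = 1/(-26 + 1698/341) = 1/(-7168/341) = -341/7168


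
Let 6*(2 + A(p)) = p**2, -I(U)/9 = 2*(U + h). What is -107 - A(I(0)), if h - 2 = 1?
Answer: -591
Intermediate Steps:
h = 3 (h = 2 + 1 = 3)
I(U) = -54 - 18*U (I(U) = -18*(U + 3) = -18*(3 + U) = -9*(6 + 2*U) = -54 - 18*U)
A(p) = -2 + p**2/6
-107 - A(I(0)) = -107 - (-2 + (-54 - 18*0)**2/6) = -107 - (-2 + (-54 + 0)**2/6) = -107 - (-2 + (1/6)*(-54)**2) = -107 - (-2 + (1/6)*2916) = -107 - (-2 + 486) = -107 - 1*484 = -107 - 484 = -591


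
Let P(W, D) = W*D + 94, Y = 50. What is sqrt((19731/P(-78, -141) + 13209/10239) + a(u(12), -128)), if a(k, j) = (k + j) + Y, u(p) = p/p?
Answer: I*sqrt(26488622563201537)/18928498 ≈ 8.5983*I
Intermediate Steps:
u(p) = 1
P(W, D) = 94 + D*W (P(W, D) = D*W + 94 = 94 + D*W)
a(k, j) = 50 + j + k (a(k, j) = (k + j) + 50 = (j + k) + 50 = 50 + j + k)
sqrt((19731/P(-78, -141) + 13209/10239) + a(u(12), -128)) = sqrt((19731/(94 - 141*(-78)) + 13209/10239) + (50 - 128 + 1)) = sqrt((19731/(94 + 10998) + 13209*(1/10239)) - 77) = sqrt((19731/11092 + 4403/3413) - 77) = sqrt(116179979/37856996 - 77) = sqrt(-2798808713/37856996) = I*sqrt(26488622563201537)/18928498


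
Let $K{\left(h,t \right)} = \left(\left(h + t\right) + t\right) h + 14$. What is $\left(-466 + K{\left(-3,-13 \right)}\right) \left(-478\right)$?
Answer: $174470$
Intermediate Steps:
$K{\left(h,t \right)} = 14 + h \left(h + 2 t\right)$ ($K{\left(h,t \right)} = \left(h + 2 t\right) h + 14 = h \left(h + 2 t\right) + 14 = 14 + h \left(h + 2 t\right)$)
$\left(-466 + K{\left(-3,-13 \right)}\right) \left(-478\right) = \left(-466 + \left(14 + \left(-3\right)^{2} + 2 \left(-3\right) \left(-13\right)\right)\right) \left(-478\right) = \left(-466 + \left(14 + 9 + 78\right)\right) \left(-478\right) = \left(-466 + 101\right) \left(-478\right) = \left(-365\right) \left(-478\right) = 174470$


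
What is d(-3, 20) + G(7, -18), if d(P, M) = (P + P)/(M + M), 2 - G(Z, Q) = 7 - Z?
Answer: 37/20 ≈ 1.8500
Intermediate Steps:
G(Z, Q) = -5 + Z (G(Z, Q) = 2 - (7 - Z) = 2 + (-7 + Z) = -5 + Z)
d(P, M) = P/M (d(P, M) = (2*P)/((2*M)) = (2*P)*(1/(2*M)) = P/M)
d(-3, 20) + G(7, -18) = -3/20 + (-5 + 7) = -3*1/20 + 2 = -3/20 + 2 = 37/20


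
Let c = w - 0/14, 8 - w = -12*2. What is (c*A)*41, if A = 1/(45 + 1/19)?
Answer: 3116/107 ≈ 29.121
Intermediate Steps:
w = 32 (w = 8 - (-12)*2 = 8 - 1*(-24) = 8 + 24 = 32)
c = 32 (c = 32 - 0/14 = 32 - 1*0 = 32 + 0 = 32)
A = 19/856 (A = 1/(45 + 1/19) = 1/(856/19) = 19/856 ≈ 0.022196)
(c*A)*41 = (32*(19/856))*41 = (76/107)*41 = 3116/107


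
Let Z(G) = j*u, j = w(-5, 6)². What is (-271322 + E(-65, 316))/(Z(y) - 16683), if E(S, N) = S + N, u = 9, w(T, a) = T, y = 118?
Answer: 90357/5486 ≈ 16.470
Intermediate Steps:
j = 25 (j = (-5)² = 25)
E(S, N) = N + S
Z(G) = 225 (Z(G) = 25*9 = 225)
(-271322 + E(-65, 316))/(Z(y) - 16683) = (-271322 + (316 - 65))/(225 - 16683) = (-271322 + 251)/(-16458) = -271071*(-1/16458) = 90357/5486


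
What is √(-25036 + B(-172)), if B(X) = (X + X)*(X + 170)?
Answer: 2*I*√6087 ≈ 156.04*I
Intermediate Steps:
B(X) = 2*X*(170 + X) (B(X) = (2*X)*(170 + X) = 2*X*(170 + X))
√(-25036 + B(-172)) = √(-25036 + 2*(-172)*(170 - 172)) = √(-25036 + 2*(-172)*(-2)) = √(-25036 + 688) = √(-24348) = 2*I*√6087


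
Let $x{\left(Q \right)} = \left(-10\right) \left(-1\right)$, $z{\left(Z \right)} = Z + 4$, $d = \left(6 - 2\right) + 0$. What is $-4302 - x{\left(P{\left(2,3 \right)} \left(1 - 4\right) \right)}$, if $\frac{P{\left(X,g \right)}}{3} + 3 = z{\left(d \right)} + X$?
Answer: $-4312$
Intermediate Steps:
$d = 4$ ($d = 4 + 0 = 4$)
$z{\left(Z \right)} = 4 + Z$
$P{\left(X,g \right)} = 15 + 3 X$ ($P{\left(X,g \right)} = -9 + 3 \left(\left(4 + 4\right) + X\right) = -9 + 3 \left(8 + X\right) = -9 + \left(24 + 3 X\right) = 15 + 3 X$)
$x{\left(Q \right)} = 10$
$-4302 - x{\left(P{\left(2,3 \right)} \left(1 - 4\right) \right)} = -4302 - 10 = -4312$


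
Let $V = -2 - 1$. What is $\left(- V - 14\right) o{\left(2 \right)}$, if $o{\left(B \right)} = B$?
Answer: $-22$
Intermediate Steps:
$V = -3$
$\left(- V - 14\right) o{\left(2 \right)} = \left(\left(-1\right) \left(-3\right) - 14\right) 2 = \left(3 - 14\right) 2 = \left(-11\right) 2 = -22$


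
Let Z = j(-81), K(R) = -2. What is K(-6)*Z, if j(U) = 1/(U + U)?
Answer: 1/81 ≈ 0.012346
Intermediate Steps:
j(U) = 1/(2*U)
Z = -1/162 (Z = (½)/(-81) = (½)*(-1/81) = -1/162 ≈ -0.0061728)
K(-6)*Z = -2*(-1/162) = 1/81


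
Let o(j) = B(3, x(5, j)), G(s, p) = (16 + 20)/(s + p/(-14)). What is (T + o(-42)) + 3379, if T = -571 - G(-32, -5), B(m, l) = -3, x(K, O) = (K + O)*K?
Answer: 1243119/443 ≈ 2806.1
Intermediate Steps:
x(K, O) = K*(K + O)
G(s, p) = 36/(s - p/14) (G(s, p) = 36/(s + p*(-1/14)) = 36/(s - p/14))
o(j) = -3
T = -252449/443 (T = -571 - (-504)/(-5 - 14*(-32)) = -571 - (-504)/(-5 + 448) = -571 - (-504)/443 = -571 - 1*(-504/443) = -571 + 504/443 = -252449/443 ≈ -569.86)
(T + o(-42)) + 3379 = (-252449/443 - 3) + 3379 = -253778/443 + 3379 = 1243119/443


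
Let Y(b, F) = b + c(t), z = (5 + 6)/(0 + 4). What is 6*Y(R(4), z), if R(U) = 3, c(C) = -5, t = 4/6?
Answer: -12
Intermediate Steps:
t = ⅔ (t = 4*(⅙) = ⅔ ≈ 0.66667)
z = 11/4 ≈ 2.7500
Y(b, F) = -5 + b (Y(b, F) = b - 5 = -5 + b)
6*Y(R(4), z) = 6*(-5 + 3) = 6*(-2) = -12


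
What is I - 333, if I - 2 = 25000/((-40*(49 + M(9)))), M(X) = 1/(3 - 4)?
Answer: -16513/48 ≈ -344.02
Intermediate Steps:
M(X) = -1 (M(X) = 1/(-1) = -1)
I = -529/48 (I = 2 + 25000/((-40*(49 - 1))) = 2 + 25000/((-40*48)) = 2 + 25000/(-1920) = 2 + 25000*(-1/1920) = 2 - 625/48 = -529/48 ≈ -11.021)
I - 333 = -529/48 - 333 = -16513/48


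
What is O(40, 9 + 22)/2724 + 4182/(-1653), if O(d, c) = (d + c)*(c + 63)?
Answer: -59941/750462 ≈ -0.079872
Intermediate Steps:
O(d, c) = (63 + c)*(c + d) (O(d, c) = (c + d)*(63 + c) = (63 + c)*(c + d))
O(40, 9 + 22)/2724 + 4182/(-1653) = ((9 + 22)² + 63*(9 + 22) + 63*40 + (9 + 22)*40)/2724 + 4182/(-1653) = (31² + 63*31 + 2520 + 31*40)*(1/2724) + 4182*(-1/1653) = (961 + 1953 + 2520 + 1240)*(1/2724) - 1394/551 = 6674*(1/2724) - 1394/551 = 3337/1362 - 1394/551 = -59941/750462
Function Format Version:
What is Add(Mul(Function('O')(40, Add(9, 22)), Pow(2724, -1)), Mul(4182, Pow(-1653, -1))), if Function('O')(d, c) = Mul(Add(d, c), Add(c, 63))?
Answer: Rational(-59941, 750462) ≈ -0.079872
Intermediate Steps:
Function('O')(d, c) = Mul(Add(63, c), Add(c, d)) (Function('O')(d, c) = Mul(Add(c, d), Add(63, c)) = Mul(Add(63, c), Add(c, d)))
Add(Mul(Function('O')(40, Add(9, 22)), Pow(2724, -1)), Mul(4182, Pow(-1653, -1))) = Add(Mul(Add(Pow(Add(9, 22), 2), Mul(63, Add(9, 22)), Mul(63, 40), Mul(Add(9, 22), 40)), Pow(2724, -1)), Mul(4182, Pow(-1653, -1))) = Add(Mul(Add(Pow(31, 2), Mul(63, 31), 2520, Mul(31, 40)), Rational(1, 2724)), Mul(4182, Rational(-1, 1653))) = Add(Mul(Add(961, 1953, 2520, 1240), Rational(1, 2724)), Rational(-1394, 551)) = Add(Mul(6674, Rational(1, 2724)), Rational(-1394, 551)) = Add(Rational(3337, 1362), Rational(-1394, 551)) = Rational(-59941, 750462)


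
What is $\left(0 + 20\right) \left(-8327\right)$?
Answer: $-166540$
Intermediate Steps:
$\left(0 + 20\right) \left(-8327\right) = 20 \left(-8327\right) = -166540$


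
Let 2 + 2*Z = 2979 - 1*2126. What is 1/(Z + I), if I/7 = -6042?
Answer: -2/83737 ≈ -2.3884e-5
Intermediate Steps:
I = -42294 (I = 7*(-6042) = -42294)
Z = 851/2 (Z = -1 + (2979 - 1*2126)/2 = -1 + (2979 - 2126)/2 = -1 + (½)*853 = -1 + 853/2 = 851/2 ≈ 425.50)
1/(Z + I) = 1/(851/2 - 42294) = 1/(-83737/2) = -2/83737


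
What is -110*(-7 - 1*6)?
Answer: 1430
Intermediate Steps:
-110*(-7 - 1*6) = -110*(-7 - 6) = -110*(-13) = 1430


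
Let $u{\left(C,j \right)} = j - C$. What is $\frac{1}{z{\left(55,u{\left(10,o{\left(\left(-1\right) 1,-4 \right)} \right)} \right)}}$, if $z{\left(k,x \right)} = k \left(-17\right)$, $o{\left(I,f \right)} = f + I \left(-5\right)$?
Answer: $- \frac{1}{935} \approx -0.0010695$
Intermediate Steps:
$o{\left(I,f \right)} = f - 5 I$
$z{\left(k,x \right)} = - 17 k$
$\frac{1}{z{\left(55,u{\left(10,o{\left(\left(-1\right) 1,-4 \right)} \right)} \right)}} = \frac{1}{\left(-17\right) 55} = \frac{1}{-935} = - \frac{1}{935}$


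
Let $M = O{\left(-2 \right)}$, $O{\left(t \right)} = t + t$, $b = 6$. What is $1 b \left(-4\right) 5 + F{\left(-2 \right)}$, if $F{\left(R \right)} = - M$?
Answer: $-116$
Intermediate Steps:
$O{\left(t \right)} = 2 t$
$M = -4$ ($M = 2 \left(-2\right) = -4$)
$F{\left(R \right)} = 4$ ($F{\left(R \right)} = \left(-1\right) \left(-4\right) = 4$)
$1 b \left(-4\right) 5 + F{\left(-2 \right)} = 1 \cdot 6 \left(-4\right) 5 + 4 = 1 \left(\left(-24\right) 5\right) + 4 = 1 \left(-120\right) + 4 = -120 + 4 = -116$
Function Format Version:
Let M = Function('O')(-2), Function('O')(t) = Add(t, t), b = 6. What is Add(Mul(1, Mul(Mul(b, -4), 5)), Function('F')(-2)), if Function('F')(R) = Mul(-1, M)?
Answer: -116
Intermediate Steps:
Function('O')(t) = Mul(2, t)
M = -4 (M = Mul(2, -2) = -4)
Function('F')(R) = 4 (Function('F')(R) = Mul(-1, -4) = 4)
Add(Mul(1, Mul(Mul(b, -4), 5)), Function('F')(-2)) = Add(Mul(1, Mul(Mul(6, -4), 5)), 4) = Add(Mul(1, Mul(-24, 5)), 4) = Add(Mul(1, -120), 4) = Add(-120, 4) = -116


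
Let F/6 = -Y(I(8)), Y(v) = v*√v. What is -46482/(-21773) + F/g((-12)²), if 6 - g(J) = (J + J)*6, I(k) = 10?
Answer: 46482/21773 + 10*√10/287 ≈ 2.2450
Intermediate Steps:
Y(v) = v^(3/2)
g(J) = 6 - 12*J (g(J) = 6 - (J + J)*6 = 6 - 2*J*6 = 6 - 12*J)
F = -60*√10 (F = 6*(-10^(3/2)) = 6*(-10*√10) = -60*√10 ≈ -189.74)
-46482/(-21773) + F/g((-12)²) = -46482/(-21773) + (-60*√10)/(6 - 12*(-12)²) = -46482*(-1/21773) + (-60*√10)/(6 - 12*144) = 46482/21773 + (-60*√10)/(6 - 1728) = 46482/21773 - 60*√10/(-1722) = 46482/21773 - 60*√10*(-1/1722) = 46482/21773 + 10*√10/287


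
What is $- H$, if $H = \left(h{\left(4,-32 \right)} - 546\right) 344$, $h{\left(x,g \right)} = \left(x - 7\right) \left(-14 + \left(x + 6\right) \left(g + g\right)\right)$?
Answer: $-487104$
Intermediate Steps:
$h{\left(x,g \right)} = \left(-14 + 2 g \left(6 + x\right)\right) \left(-7 + x\right)$ ($h{\left(x,g \right)} = \left(-7 + x\right) \left(-14 + \left(6 + x\right) 2 g\right) = \left(-7 + x\right) \left(-14 + 2 g \left(6 + x\right)\right) = \left(-14 + 2 g \left(6 + x\right)\right) \left(-7 + x\right)$)
$H = 487104$ ($H = \left(\left(98 - -2688 - 56 - \left(-64\right) 4 + 2 \left(-32\right) 4^{2}\right) - 546\right) 344 = \left(\left(98 + 2688 - 56 + 256 + 2 \left(-32\right) 16\right) - 546\right) 344 = \left(\left(98 + 2688 - 56 + 256 - 1024\right) - 546\right) 344 = \left(1962 - 546\right) 344 = 1416 \cdot 344 = 487104$)
$- H = \left(-1\right) 487104 = -487104$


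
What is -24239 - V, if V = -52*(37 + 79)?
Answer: -18207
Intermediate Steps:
V = -6032 (V = -52*116 = -6032)
-24239 - V = -24239 - 1*(-6032) = -24239 + 6032 = -18207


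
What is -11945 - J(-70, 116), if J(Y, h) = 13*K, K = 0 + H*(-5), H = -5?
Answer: -12270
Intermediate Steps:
K = 25 (K = 0 - 5*(-5) = 0 + 25 = 25)
J(Y, h) = 325 (J(Y, h) = 13*25 = 325)
-11945 - J(-70, 116) = -11945 - 1*325 = -11945 - 325 = -12270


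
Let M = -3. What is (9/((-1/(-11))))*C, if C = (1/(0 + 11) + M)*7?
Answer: -2016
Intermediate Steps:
C = -224/11 (C = (1/(0 + 11) - 3)*7 = (1/11 - 3)*7 = -32/11*7 = -224/11 ≈ -20.364)
(9/((-1/(-11))))*C = (9/((-1/(-11))))*(-224/11) = (9/((-1*(-1/11))))*(-224/11) = (9/(1/11))*(-224/11) = (9*11)*(-224/11) = 99*(-224/11) = -2016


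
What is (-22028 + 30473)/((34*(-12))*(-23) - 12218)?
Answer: -8445/2834 ≈ -2.9799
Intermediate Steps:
(-22028 + 30473)/((34*(-12))*(-23) - 12218) = 8445/(-408*(-23) - 12218) = 8445/(9384 - 12218) = 8445/(-2834) = 8445*(-1/2834) = -8445/2834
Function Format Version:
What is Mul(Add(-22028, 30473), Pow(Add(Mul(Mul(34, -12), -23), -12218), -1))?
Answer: Rational(-8445, 2834) ≈ -2.9799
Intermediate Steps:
Mul(Add(-22028, 30473), Pow(Add(Mul(Mul(34, -12), -23), -12218), -1)) = Mul(8445, Pow(Add(Mul(-408, -23), -12218), -1)) = Mul(8445, Pow(Add(9384, -12218), -1)) = Mul(8445, Pow(-2834, -1)) = Mul(8445, Rational(-1, 2834)) = Rational(-8445, 2834)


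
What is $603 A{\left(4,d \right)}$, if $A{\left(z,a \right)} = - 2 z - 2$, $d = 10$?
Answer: $-6030$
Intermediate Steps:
$A{\left(z,a \right)} = -2 - 2 z$
$603 A{\left(4,d \right)} = 603 \left(-2 - 8\right) = 603 \left(-10\right) = -6030$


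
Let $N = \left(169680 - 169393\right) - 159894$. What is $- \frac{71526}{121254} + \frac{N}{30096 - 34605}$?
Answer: $\frac{453106582}{13017483} \approx 34.808$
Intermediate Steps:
$N = -159607$ ($N = 287 - 159894 = -159607$)
$- \frac{71526}{121254} + \frac{N}{30096 - 34605} = - \frac{71526}{121254} - \frac{159607}{30096 - 34605} = \left(-71526\right) \frac{1}{121254} - \frac{159607}{-4509} = - \frac{1703}{2887} - - \frac{159607}{4509} = - \frac{1703}{2887} + \frac{159607}{4509} = \frac{453106582}{13017483}$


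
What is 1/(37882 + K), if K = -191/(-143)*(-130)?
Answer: 11/414792 ≈ 2.6519e-5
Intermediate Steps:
K = -1910/11 (K = -191*(-1/143)*(-130) = (191/143)*(-130) = -1910/11 ≈ -173.64)
1/(37882 + K) = 1/(37882 - 1910/11) = 1/(414792/11) = 11/414792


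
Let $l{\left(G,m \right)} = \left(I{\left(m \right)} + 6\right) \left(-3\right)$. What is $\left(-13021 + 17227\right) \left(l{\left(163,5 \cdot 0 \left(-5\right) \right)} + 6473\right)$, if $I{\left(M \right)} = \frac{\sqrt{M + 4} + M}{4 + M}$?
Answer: $27143421$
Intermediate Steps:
$I{\left(M \right)} = \frac{M + \sqrt{4 + M}}{4 + M}$ ($I{\left(M \right)} = \frac{\sqrt{4 + M} + M}{4 + M} = \frac{M + \sqrt{4 + M}}{4 + M}$)
$l{\left(G,m \right)} = -18 - \frac{3 \left(4 + m + m \sqrt{4 + m}\right)}{\left(4 + m\right)^{\frac{3}{2}}}$ ($l{\left(G,m \right)} = \left(\frac{4 + m + m \sqrt{4 + m}}{\left(4 + m\right)^{\frac{3}{2}}} + 6\right) \left(-3\right) = \left(6 + \frac{4 + m + m \sqrt{4 + m}}{\left(4 + m\right)^{\frac{3}{2}}}\right) \left(-3\right) = -18 - \frac{3 \left(4 + m + m \sqrt{4 + m}\right)}{\left(4 + m\right)^{\frac{3}{2}}}$)
$\left(-13021 + 17227\right) \left(l{\left(163,5 \cdot 0 \left(-5\right) \right)} + 6473\right) = \left(-13021 + 17227\right) \left(\left(-18 - \frac{12}{\left(4 + 5 \cdot 0 \left(-5\right)\right)^{\frac{3}{2}}} - \frac{3 \cdot 5 \cdot 0 \left(-5\right)}{4 + 5 \cdot 0 \left(-5\right)} - \frac{3 \cdot 5 \cdot 0 \left(-5\right)}{\left(4 + 5 \cdot 0 \left(-5\right)\right)^{\frac{3}{2}}}\right) + 6473\right) = 4206 \left(\left(-18 - \frac{12}{\left(4 + 0 \left(-5\right)\right)^{\frac{3}{2}}} - \frac{3 \cdot 0 \left(-5\right)}{4 + 0 \left(-5\right)} - \frac{3 \cdot 0 \left(-5\right)}{\left(4 + 0 \left(-5\right)\right)^{\frac{3}{2}}}\right) + 6473\right) = 4206 \left(\left(-18 - \frac{12}{\left(4 + 0\right)^{\frac{3}{2}}} - \frac{0}{4 + 0} - \frac{0}{\left(4 + 0\right)^{\frac{3}{2}}}\right) + 6473\right) = 4206 \left(\left(-18 - \frac{12}{8} - \frac{0}{4} - \frac{0}{8}\right) + 6473\right) = 4206 \left(\left(-18 - \frac{3}{2} - 0 \cdot \frac{1}{4} - 0 \cdot \frac{1}{8}\right) + 6473\right) = 4206 \left(\left(-18 - \frac{3}{2} + 0 + 0\right) + 6473\right) = 4206 \left(- \frac{39}{2} + 6473\right) = 4206 \cdot \frac{12907}{2} = 27143421$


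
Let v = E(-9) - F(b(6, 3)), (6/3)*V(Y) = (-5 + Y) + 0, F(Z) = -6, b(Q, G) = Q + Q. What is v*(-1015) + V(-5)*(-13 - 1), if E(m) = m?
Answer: 3115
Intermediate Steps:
b(Q, G) = 2*Q
V(Y) = -5/2 + Y/2 (V(Y) = ((-5 + Y) + 0)/2 = (-5 + Y)/2 = -5/2 + Y/2)
v = -3 (v = -9 - 1*(-6) = -9 + 6 = -3)
v*(-1015) + V(-5)*(-13 - 1) = -3*(-1015) + (-5/2 + (½)*(-5))*(-13 - 1) = 3045 + (-5/2 - 5/2)*(-14) = 3045 - 5*(-14) = 3045 + 70 = 3115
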